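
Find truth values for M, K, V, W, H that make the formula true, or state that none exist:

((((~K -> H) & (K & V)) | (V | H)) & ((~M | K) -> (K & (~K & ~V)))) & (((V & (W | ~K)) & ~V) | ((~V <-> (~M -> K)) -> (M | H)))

M = True, K = False, V = False, W = True, H = True

  (((~K -> H) & (K & V)) | (V | H)) & ((~M | K) -> (K & (~K & ~V))) = True
    ((~K -> H) & (K & V)) | (V | H) = True
      (~K -> H) & (K & V) = False
        ~K -> H = True
          ~K = True
        K & V = False
      V | H = True
    (~M | K) -> (K & (~K & ~V)) = True
      ~M | K = False
        ~M = False
      K & (~K & ~V) = False
        ~K & ~V = True
          ~K = True
          ~V = True
  ((V & (W | ~K)) & ~V) | ((~V <-> (~M -> K)) -> (M | H)) = True
    (V & (W | ~K)) & ~V = False
      V & (W | ~K) = False
        W | ~K = True
          ~K = True
      ~V = True
    (~V <-> (~M -> K)) -> (M | H) = True
      ~V <-> (~M -> K) = True
        ~V = True
        ~M -> K = True
          ~M = False
      M | H = True
Both conjuncts True, so the formula holds.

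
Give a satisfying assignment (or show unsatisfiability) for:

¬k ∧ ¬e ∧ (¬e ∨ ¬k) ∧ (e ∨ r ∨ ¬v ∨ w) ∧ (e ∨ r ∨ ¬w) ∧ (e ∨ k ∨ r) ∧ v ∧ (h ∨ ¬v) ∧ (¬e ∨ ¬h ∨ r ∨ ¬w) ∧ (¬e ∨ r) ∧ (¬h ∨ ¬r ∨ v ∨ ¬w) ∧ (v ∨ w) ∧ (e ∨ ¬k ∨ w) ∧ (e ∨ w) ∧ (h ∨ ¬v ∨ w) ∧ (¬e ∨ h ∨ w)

e=F; k=F; w=T; h=T; r=T; v=T

Unit clause (¬k) forces k = False.
Unit clause (¬e) forces e = False.
In (e ∨ k ∨ r) only r is left, so r = True.
Unit clause (v) forces v = True.
In (h ∨ ¬v) only h is left, so h = True.
In (e ∨ w) only w is left, so w = True.
All clauses satisfied.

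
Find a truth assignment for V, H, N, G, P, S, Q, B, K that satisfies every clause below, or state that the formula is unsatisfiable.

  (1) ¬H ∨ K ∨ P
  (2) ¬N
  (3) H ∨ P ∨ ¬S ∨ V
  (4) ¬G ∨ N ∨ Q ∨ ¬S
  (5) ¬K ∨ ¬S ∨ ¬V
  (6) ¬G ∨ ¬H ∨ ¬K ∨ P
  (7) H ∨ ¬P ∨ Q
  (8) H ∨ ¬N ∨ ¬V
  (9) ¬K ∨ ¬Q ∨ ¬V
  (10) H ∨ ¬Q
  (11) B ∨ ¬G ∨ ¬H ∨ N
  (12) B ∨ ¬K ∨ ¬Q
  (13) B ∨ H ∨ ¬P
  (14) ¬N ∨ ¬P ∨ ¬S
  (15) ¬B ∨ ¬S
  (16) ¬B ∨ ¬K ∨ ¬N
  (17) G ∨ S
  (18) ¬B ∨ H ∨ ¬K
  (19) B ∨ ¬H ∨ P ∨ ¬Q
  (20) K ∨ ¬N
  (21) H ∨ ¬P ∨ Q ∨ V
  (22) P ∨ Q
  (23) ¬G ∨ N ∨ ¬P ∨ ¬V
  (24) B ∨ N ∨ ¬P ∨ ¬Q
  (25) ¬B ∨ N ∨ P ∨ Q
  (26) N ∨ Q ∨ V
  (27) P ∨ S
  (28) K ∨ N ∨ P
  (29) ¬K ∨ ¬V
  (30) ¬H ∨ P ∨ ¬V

Unit clause (¬N) forces N = False.
Set V = False.
  then (N ∨ Q ∨ V) forces Q = True.
  then (H ∨ ¬Q) forces H = True.
Try G = False:
  (G ∨ S) forces S = True.
  (¬B ∨ ¬S) forces B = False.
  (B ∨ ¬K ∨ ¬Q) forces K = False.
  (¬H ∨ K ∨ P) forces P = True.
  clause (B ∨ N ∨ ¬P ∨ ¬Q) is falsified — backtrack.
So G = True.
  then (B ∨ ¬G ∨ ¬H ∨ N) forces B = True.
  then (¬B ∨ ¬S) forces S = False.
  then (P ∨ S) forces P = True.
Set K = False.
All clauses satisfied.

V = False, H = True, N = False, G = True, P = True, S = False, Q = True, B = True, K = False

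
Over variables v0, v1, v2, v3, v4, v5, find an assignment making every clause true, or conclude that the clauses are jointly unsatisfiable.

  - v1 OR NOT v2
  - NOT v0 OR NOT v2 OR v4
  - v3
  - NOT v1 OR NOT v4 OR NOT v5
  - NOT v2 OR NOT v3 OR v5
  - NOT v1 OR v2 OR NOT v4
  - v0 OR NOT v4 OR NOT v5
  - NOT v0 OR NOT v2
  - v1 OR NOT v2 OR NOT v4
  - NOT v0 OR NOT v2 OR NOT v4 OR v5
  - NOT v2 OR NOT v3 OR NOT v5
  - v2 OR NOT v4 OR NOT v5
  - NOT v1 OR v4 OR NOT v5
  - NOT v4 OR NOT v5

v0=F, v1=T, v2=F, v3=T, v4=F, v5=F

Unit clause (v3) forces v3 = True.
Set v0 = False.
Set v1 = True.
Try v2 = True:
  (NOT v2 OR NOT v3 OR v5) forces v5 = True.
  clause (NOT v2 OR NOT v3 OR NOT v5) is falsified — backtrack.
So v2 = False.
  then (NOT v1 OR v2 OR NOT v4) forces v4 = False.
  then (NOT v1 OR v4 OR NOT v5) forces v5 = False.
All clauses satisfied.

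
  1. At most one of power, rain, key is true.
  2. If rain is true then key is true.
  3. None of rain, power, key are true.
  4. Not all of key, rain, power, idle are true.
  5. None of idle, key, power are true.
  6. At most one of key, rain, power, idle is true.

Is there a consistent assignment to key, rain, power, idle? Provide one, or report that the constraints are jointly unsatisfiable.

key = False; rain = False; power = False; idle = False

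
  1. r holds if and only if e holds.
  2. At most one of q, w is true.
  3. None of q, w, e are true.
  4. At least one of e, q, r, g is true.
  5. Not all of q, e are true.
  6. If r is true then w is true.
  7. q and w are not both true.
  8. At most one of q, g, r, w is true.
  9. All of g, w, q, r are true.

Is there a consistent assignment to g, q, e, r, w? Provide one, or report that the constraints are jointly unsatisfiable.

The formula is unsatisfiable.

Case q = True:
  Constraint (3) is violated (q=T) — contradiction.
Case q = False:
  Constraint (9) is violated (q=F) — contradiction.
Both cases fail — unsatisfiable.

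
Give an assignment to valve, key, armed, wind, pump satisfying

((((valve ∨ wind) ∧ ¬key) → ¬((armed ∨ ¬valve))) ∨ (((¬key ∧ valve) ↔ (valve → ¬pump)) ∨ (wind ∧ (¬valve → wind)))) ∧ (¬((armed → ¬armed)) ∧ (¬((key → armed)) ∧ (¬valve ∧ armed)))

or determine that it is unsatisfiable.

Case armed = True: the conjunct ¬((key → armed)) becomes ¬((key → True)) = False.
Case armed = False: the conjunct ¬((armed → ¬armed)) becomes ¬((False → True)) = False.
Both cases fail — unsatisfiable.

No satisfying assignment exists.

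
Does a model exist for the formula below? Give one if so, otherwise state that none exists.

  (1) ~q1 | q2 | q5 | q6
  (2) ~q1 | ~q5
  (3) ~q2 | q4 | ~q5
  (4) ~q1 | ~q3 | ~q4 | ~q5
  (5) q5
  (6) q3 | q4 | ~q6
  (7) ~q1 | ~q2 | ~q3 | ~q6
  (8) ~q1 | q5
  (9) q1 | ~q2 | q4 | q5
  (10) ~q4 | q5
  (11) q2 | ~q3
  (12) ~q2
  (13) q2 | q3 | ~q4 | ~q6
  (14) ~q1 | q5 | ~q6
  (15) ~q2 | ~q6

Unit clause (q5) forces q5 = True.
Unit clause (~q2) forces q2 = False.
In (~q1 | ~q5) only ~q1 is left, so q1 = False.
In (q2 | ~q3) only ~q3 is left, so q3 = False.
Set q4 = True.
  then (q2 | q3 | ~q4 | ~q6) forces q6 = False.
All clauses satisfied.

q1 = False, q2 = False, q3 = False, q4 = True, q5 = True, q6 = False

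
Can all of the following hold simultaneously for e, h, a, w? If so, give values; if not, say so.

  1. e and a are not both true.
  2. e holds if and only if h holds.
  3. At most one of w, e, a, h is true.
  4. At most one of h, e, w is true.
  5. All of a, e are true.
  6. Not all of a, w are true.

Case e = True:
  (1) with e=T forces a = False.
  Constraint (5) is violated (a=F) — contradiction.
Case e = False:
  Constraint (5) is violated (e=F) — contradiction.
Both cases fail — unsatisfiable.

UNSATISFIABLE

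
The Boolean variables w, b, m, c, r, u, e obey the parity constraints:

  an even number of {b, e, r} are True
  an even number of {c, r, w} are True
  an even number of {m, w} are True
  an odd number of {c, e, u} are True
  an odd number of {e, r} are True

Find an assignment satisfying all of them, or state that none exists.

w=F, b=T, m=F, c=F, r=F, u=F, e=T

{b, e, r}: 2 true → even ✓
{c, r, w}: 0 true → even ✓
{m, w}: 0 true → even ✓
{c, e, u}: 1 true → odd ✓
{e, r}: 1 true → odd ✓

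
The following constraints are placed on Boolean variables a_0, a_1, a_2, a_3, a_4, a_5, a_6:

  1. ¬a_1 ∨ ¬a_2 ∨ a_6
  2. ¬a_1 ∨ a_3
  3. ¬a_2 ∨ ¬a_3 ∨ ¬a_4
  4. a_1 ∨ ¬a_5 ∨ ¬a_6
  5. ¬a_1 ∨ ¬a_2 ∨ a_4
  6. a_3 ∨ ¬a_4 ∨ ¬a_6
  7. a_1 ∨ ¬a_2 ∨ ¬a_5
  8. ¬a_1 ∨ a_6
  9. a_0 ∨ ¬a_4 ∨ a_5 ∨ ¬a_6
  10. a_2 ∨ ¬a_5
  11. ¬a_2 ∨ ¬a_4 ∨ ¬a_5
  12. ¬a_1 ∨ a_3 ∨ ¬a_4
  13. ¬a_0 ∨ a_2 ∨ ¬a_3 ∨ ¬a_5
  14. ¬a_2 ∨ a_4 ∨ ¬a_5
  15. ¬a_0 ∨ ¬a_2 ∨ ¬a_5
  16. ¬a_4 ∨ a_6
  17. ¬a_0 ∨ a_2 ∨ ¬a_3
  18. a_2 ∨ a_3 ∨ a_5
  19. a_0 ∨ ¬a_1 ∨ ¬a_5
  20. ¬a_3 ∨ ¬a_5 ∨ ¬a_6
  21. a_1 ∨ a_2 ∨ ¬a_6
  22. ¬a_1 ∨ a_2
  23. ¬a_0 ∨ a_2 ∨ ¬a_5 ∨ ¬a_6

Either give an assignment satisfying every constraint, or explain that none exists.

a_0 = True, a_1 = False, a_2 = True, a_3 = True, a_4 = False, a_5 = False, a_6 = True

Set a_0 = True.
Try a_1 = True:
  (¬a_1 ∨ a_3) forces a_3 = True.
  (¬a_1 ∨ a_6) forces a_6 = True.
  (¬a_0 ∨ a_2 ∨ ¬a_3) forces a_2 = True.
  (¬a_2 ∨ ¬a_3 ∨ ¬a_4) forces a_4 = False.
  clause (¬a_1 ∨ ¬a_2 ∨ a_4) is falsified — backtrack.
So a_1 = False.
Set a_2 = True.
  then (a_1 ∨ ¬a_2 ∨ ¬a_5) forces a_5 = False.
Set a_3 = True.
  then (¬a_2 ∨ ¬a_3 ∨ ¬a_4) forces a_4 = False.
Set a_6 = True.
All clauses satisfied.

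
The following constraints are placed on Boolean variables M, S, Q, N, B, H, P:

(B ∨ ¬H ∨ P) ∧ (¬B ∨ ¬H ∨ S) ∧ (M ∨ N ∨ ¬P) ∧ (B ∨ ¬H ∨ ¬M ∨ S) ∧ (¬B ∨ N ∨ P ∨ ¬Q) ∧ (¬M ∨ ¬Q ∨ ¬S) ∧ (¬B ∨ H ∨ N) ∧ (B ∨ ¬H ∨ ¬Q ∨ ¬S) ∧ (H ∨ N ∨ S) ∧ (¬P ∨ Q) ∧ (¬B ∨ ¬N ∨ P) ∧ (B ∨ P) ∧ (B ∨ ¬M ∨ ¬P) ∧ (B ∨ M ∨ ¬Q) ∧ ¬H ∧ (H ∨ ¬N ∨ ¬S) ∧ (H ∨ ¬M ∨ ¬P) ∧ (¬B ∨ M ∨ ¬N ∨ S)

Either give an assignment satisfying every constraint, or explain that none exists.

Case B = True:
  (¬H) forces H = False.
  (¬B ∨ H ∨ N) forces N = True.
  (¬B ∨ ¬N ∨ P) forces P = True.
  (¬P ∨ Q) forces Q = True.
  (H ∨ ¬N ∨ ¬S) forces S = False.
  (H ∨ ¬M ∨ ¬P) forces M = False.
  Clause (¬B ∨ M ∨ ¬N ∨ S) is falsified — contradiction.
Case B = False:
  (B ∨ P) forces P = True.
  (¬P ∨ Q) forces Q = True.
  (B ∨ ¬M ∨ ¬P) forces M = False.
  Clause (B ∨ M ∨ ¬Q) is falsified — contradiction.
Both cases fail, so the formula is unsatisfiable.

Unsatisfiable — no assignment works.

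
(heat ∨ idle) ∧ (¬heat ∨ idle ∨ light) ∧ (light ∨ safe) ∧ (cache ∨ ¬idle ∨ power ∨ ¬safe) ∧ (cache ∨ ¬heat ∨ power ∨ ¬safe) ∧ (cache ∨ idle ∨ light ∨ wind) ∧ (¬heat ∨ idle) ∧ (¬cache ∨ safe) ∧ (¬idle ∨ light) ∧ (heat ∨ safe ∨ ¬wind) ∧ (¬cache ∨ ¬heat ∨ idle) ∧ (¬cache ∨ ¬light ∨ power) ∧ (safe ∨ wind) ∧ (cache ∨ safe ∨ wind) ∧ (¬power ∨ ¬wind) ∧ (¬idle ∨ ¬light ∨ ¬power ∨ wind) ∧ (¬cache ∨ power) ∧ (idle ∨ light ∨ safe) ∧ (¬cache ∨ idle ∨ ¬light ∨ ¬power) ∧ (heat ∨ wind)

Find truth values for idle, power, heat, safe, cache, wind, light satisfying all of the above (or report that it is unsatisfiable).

idle = True, power = False, heat = True, safe = False, cache = False, wind = True, light = True

Try idle = False:
  (heat ∨ idle) forces heat = True.
  clause (¬heat ∨ idle) is falsified — backtrack.
So idle = True.
  then (¬idle ∨ light) forces light = True.
Set power = False.
  then (¬cache ∨ ¬light ∨ power) forces cache = False.
  then (cache ∨ ¬idle ∨ power ∨ ¬safe) forces safe = False.
  then (safe ∨ wind) forces wind = True.
  then (heat ∨ safe ∨ ¬wind) forces heat = True.
All clauses satisfied.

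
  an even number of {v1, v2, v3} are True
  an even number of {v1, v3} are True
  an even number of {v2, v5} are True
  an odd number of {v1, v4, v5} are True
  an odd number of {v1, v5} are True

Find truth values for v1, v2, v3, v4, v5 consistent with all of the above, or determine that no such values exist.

v1 = True, v2 = False, v3 = True, v4 = False, v5 = False

{v1, v2, v3}: 2 true → even ✓
{v1, v3}: 2 true → even ✓
{v2, v5}: 0 true → even ✓
{v1, v4, v5}: 1 true → odd ✓
{v1, v5}: 1 true → odd ✓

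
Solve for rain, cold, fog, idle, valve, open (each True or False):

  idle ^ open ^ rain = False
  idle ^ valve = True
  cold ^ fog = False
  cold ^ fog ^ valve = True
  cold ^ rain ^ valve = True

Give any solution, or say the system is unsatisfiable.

rain = False; cold = False; fog = False; idle = False; valve = True; open = False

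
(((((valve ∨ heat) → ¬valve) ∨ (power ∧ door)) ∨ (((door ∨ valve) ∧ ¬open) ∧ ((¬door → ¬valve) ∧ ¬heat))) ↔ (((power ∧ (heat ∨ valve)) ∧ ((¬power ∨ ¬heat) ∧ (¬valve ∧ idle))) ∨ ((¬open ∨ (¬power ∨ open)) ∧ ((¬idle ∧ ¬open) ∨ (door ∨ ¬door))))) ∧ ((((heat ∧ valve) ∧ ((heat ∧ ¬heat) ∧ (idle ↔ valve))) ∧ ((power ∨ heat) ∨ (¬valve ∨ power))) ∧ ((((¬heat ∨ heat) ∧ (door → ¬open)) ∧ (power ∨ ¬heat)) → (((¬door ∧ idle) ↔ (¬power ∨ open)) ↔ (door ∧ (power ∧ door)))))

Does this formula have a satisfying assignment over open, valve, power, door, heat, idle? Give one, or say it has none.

Case heat = True: the conjunct ¬heat is False.
Case heat = False: the conjunct heat is False.
Both cases fail — unsatisfiable.

No satisfying assignment exists.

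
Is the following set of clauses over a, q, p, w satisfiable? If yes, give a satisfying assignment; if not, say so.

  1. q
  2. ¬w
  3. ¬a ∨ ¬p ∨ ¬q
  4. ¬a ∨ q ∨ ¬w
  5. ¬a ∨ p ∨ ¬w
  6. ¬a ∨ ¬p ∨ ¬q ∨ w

a=F, q=T, p=F, w=F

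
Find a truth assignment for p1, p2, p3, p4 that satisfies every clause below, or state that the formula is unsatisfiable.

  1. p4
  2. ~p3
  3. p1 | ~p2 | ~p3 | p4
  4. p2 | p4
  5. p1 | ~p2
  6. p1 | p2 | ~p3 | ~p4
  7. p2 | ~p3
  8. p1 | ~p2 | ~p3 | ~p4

Unit clause (p4) forces p4 = True.
Unit clause (~p3) forces p3 = False.
Set p1 = True.
Set p2 = False.
All clauses satisfied.

p1: True; p2: False; p3: False; p4: True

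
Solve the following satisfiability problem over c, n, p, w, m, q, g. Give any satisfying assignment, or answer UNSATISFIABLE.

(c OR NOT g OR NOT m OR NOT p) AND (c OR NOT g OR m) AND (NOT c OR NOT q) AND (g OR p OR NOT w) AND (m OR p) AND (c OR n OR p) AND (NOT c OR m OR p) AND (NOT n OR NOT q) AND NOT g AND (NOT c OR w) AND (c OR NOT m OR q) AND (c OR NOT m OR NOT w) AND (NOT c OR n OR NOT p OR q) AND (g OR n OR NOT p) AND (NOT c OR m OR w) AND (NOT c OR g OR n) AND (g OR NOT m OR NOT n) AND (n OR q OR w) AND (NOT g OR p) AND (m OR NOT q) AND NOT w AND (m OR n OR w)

c=F, n=T, p=T, w=F, m=F, q=F, g=F

Unit clause (NOT g) forces g = False.
Unit clause (NOT w) forces w = False.
In (NOT c OR w) only NOT c is left, so c = False.
Set n = True.
  then (NOT n OR NOT q) forces q = False.
  then (c OR NOT m OR q) forces m = False.
  then (m OR p) forces p = True.
All clauses satisfied.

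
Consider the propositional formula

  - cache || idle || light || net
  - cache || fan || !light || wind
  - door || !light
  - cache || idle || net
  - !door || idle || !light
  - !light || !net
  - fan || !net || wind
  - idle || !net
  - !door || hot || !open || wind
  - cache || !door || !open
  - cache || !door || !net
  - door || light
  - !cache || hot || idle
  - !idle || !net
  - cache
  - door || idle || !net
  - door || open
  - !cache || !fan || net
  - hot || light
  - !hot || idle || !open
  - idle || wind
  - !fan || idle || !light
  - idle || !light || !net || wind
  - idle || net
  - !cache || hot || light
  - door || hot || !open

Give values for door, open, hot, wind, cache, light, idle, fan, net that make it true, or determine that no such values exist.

Unit clause (cache) forces cache = True.
Set door = True.
Set open = False.
Set hot = True.
Set wind = True.
Set light = False.
Try idle = False:
  (idle || !net) forces net = False.
  clause (idle || net) is falsified — backtrack.
So idle = True.
  then (!idle || !net) forces net = False.
  then (!cache || !fan || net) forces fan = False.
All clauses satisfied.

door=T, open=F, hot=T, wind=T, cache=T, light=F, idle=T, fan=F, net=F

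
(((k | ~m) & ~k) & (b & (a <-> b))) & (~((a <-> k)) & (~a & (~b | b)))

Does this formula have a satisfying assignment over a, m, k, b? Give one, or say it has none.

Unsatisfiable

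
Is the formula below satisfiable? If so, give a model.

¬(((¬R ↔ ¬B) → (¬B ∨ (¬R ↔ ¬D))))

B = True; R = True; D = False

  ¬(((¬R ↔ ¬B) → (¬B ∨ (¬R ↔ ¬D)))) = True
    (¬R ↔ ¬B) → (¬B ∨ (¬R ↔ ¬D)) = False
      ¬R ↔ ¬B = True
        ¬R = False
        ¬B = False
      ¬B ∨ (¬R ↔ ¬D) = False
        ¬B = False
        ¬R ↔ ¬D = False
          ¬R = False
          ¬D = True
The formula evaluates to True.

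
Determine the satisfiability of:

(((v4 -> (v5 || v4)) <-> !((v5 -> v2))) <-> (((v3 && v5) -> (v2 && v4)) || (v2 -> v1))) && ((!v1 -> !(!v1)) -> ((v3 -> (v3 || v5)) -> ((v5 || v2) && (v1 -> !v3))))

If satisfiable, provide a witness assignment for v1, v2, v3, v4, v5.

v1 = True; v2 = False; v3 = False; v4 = True; v5 = True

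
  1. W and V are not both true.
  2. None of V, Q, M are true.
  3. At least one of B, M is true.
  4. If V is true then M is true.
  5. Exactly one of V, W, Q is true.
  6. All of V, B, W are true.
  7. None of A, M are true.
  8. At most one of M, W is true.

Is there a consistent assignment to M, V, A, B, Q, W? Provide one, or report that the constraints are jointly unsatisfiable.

UNSATISFIABLE

Case V = True:
  Constraint (2) is violated (V=T) — contradiction.
Case V = False:
  Constraint (6) is violated (V=F) — contradiction.
Both cases fail — unsatisfiable.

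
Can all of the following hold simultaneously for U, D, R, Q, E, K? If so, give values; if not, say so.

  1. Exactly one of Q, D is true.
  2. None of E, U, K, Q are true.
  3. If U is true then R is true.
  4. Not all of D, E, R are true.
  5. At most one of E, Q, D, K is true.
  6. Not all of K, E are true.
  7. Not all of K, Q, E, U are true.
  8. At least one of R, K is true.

U: False, D: True, R: True, Q: False, E: False, K: False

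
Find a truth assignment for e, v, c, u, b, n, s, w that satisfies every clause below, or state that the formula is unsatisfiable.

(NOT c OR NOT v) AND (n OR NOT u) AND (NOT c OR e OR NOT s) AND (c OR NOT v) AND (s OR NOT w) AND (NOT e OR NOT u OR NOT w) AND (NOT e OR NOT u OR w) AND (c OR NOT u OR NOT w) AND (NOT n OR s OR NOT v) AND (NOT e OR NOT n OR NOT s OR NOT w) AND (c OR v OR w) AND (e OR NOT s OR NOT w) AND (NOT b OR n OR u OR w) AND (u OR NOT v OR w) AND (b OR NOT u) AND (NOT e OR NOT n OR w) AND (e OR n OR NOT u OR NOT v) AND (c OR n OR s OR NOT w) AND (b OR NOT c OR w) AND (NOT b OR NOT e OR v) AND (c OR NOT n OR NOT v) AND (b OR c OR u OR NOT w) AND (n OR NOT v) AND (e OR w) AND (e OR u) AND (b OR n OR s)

e: True; v: False; c: True; u: False; b: False; n: False; s: True; w: True

Try e = False:
  (e OR w) forces w = True.
  (s OR NOT w) forces s = True.
  clause (e OR NOT s OR NOT w) is falsified — backtrack.
So e = True.
Set v = False.
  then (NOT b OR NOT e OR v) forces b = False.
  then (b OR NOT u) forces u = False.
Try c = False:
  (c OR v OR w) forces w = True.
  clause (b OR c OR u OR NOT w) is falsified — backtrack.
So c = True.
  then (b OR NOT c OR w) forces w = True.
  then (s OR NOT w) forces s = True.
  then (NOT e OR NOT n OR NOT s OR NOT w) forces n = False.
All clauses satisfied.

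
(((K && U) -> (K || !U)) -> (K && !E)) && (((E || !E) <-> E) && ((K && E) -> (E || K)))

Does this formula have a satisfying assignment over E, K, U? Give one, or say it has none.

Case E = True: the formula simplifies to !(((K && U) -> (K || !U))).
  K = True: this becomes !((U -> True)) = False.
  K = False: this becomes !((False -> !U)) = False.
Case E = False: the conjunct (E || !E) <-> E becomes (False || True) <-> False = False.
Both cases fail — unsatisfiable.

Unsatisfiable — no assignment works.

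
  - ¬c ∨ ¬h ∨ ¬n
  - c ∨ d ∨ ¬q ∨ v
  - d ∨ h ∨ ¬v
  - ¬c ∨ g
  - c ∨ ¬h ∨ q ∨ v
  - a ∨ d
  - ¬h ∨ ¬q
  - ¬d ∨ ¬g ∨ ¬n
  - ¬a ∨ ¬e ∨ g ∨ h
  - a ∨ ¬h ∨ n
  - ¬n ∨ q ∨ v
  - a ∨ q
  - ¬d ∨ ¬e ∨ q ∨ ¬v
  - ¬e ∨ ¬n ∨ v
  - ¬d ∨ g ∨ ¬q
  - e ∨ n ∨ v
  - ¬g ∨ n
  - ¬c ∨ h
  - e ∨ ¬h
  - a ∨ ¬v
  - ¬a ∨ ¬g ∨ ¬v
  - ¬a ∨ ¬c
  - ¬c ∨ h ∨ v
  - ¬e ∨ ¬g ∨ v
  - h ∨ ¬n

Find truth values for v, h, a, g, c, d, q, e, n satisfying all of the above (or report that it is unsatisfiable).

v=T; h=T; a=T; g=F; c=F; d=F; q=F; e=T; n=T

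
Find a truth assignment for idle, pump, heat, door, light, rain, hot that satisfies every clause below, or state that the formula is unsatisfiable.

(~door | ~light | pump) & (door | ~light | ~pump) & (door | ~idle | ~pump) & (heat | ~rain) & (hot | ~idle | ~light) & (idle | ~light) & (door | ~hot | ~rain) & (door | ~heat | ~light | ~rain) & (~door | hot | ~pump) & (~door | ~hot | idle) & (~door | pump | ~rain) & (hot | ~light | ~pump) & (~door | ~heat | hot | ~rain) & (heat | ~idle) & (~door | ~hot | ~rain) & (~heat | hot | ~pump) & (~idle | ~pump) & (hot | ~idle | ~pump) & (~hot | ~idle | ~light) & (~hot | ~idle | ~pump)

Set idle = True.
  then (heat | ~idle) forces heat = True.
  then (~idle | ~pump) forces pump = False.
Set door = True.
  then (~door | ~light | pump) forces light = False.
  then (~door | pump | ~rain) forces rain = False.
Set hot = True.
All clauses satisfied.

idle: True, pump: False, heat: True, door: True, light: False, rain: False, hot: True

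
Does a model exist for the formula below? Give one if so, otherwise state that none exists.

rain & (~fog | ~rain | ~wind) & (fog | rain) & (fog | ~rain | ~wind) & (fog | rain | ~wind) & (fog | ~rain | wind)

Unit clause (rain) forces rain = True.
Try wind = True:
  (~fog | ~rain | ~wind) forces fog = False.
  clause (fog | ~rain | ~wind) is falsified — backtrack.
So wind = False.
  then (fog | ~rain | wind) forces fog = True.
Check each clause:
  (rain): rain holds.
  (~fog | ~rain | ~wind): ~wind holds.
  (fog | rain): fog holds.
  (fog | ~rain | ~wind): fog holds.
  (fog | rain | ~wind): fog holds.
  (fog | ~rain | wind): fog holds.
All clauses satisfied.

wind=F, fog=T, rain=T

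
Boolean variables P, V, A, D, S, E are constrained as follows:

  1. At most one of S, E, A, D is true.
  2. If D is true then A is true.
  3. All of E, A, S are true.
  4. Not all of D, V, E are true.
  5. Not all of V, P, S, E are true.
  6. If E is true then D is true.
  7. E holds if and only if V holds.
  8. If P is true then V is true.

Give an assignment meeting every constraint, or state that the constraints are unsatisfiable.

No satisfying assignment exists.

Case A = True:
  (1) with A=T forces S = False.
  Constraint (3) is violated (S=F) — contradiction.
Case A = False:
  Constraint (3) is violated (A=F) — contradiction.
Both cases fail — unsatisfiable.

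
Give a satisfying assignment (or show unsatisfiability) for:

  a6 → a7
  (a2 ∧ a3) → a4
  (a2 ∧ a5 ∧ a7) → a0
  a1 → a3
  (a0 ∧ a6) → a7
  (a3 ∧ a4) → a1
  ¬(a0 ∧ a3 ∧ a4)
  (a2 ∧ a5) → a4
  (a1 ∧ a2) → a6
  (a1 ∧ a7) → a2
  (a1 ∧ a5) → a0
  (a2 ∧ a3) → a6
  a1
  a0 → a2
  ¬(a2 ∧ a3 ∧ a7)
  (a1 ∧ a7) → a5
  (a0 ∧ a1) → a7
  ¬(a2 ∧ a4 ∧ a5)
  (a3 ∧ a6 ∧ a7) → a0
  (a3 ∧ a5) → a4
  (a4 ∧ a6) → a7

Unit clause (a1) forces a1 = True.
In (¬a1 ∨ a3) only a3 is left, so a3 = True.
Try a0 = True:
  (¬a0 ∨ a2) forces a2 = True.
  (¬a0 ∨ ¬a1 ∨ a7) forces a7 = True.
  clause (¬a2 ∨ ¬a3 ∨ ¬a7) is falsified — backtrack.
So a0 = False.
  then (a0 ∨ ¬a1 ∨ ¬a5) forces a5 = False.
  then (¬a1 ∨ a5 ∨ ¬a7) forces a7 = False.
  then (¬a6 ∨ a7) forces a6 = False.
  then (¬a2 ∨ ¬a3 ∨ a6) forces a2 = False.
Set a4 = False.
All clauses satisfied.

a0 = False, a1 = True, a2 = False, a3 = True, a4 = False, a5 = False, a6 = False, a7 = False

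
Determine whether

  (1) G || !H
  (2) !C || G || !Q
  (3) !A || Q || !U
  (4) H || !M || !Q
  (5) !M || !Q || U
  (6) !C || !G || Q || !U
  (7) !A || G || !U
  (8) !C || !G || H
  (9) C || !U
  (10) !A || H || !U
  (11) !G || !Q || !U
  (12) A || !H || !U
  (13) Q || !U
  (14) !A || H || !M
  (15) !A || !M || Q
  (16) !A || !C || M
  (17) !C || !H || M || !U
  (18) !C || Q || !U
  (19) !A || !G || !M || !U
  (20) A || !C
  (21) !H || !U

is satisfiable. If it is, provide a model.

H=F, A=T, Q=T, U=F, G=T, M=F, C=F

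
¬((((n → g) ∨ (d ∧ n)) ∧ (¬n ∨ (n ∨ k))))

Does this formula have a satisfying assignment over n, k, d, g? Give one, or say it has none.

n=T; k=T; d=F; g=F

  ¬((((n → g) ∨ (d ∧ n)) ∧ (¬n ∨ (n ∨ k)))) = True
    ((n → g) ∨ (d ∧ n)) ∧ (¬n ∨ (n ∨ k)) = False
      (n → g) ∨ (d ∧ n) = False
        n → g = False
        d ∧ n = False
      ¬n ∨ (n ∨ k) = True
        ¬n = False
        n ∨ k = True
The formula evaluates to True.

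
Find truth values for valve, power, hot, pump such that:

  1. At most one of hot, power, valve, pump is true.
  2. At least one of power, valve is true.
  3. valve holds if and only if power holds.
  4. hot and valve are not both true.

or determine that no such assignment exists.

Unsatisfiable

Case valve = True:
  (1) with valve=T forces hot = False.
  (1) with valve=T forces power = False.
  Constraint (3) is violated (valve=T, power=F) — contradiction.
Case valve = False:
  (2) with valve=F forces power = True.
  Constraint (3) is violated (valve=F, power=T) — contradiction.
Both cases fail — unsatisfiable.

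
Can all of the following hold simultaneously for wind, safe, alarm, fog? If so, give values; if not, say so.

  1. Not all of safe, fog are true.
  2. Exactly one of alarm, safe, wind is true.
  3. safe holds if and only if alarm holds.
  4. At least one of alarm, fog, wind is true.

wind: True, safe: False, alarm: False, fog: True

  (1) {safe, fog}: 1/2 true — not all ✓
  (2) {alarm, safe, wind}: 1 true — exactly one ✓
  (3) safe=F, alarm=F — same ✓
  (4) {alarm, fog, wind}: 2 true — at least one ✓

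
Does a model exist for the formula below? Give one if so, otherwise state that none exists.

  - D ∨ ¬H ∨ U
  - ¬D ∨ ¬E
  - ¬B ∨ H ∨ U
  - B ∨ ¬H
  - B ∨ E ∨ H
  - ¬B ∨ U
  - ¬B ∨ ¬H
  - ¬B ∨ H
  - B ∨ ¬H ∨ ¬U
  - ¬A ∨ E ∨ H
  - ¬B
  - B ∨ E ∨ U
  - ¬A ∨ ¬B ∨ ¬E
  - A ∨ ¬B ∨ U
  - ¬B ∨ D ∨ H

H = False, A = True, B = False, U = True, E = True, D = False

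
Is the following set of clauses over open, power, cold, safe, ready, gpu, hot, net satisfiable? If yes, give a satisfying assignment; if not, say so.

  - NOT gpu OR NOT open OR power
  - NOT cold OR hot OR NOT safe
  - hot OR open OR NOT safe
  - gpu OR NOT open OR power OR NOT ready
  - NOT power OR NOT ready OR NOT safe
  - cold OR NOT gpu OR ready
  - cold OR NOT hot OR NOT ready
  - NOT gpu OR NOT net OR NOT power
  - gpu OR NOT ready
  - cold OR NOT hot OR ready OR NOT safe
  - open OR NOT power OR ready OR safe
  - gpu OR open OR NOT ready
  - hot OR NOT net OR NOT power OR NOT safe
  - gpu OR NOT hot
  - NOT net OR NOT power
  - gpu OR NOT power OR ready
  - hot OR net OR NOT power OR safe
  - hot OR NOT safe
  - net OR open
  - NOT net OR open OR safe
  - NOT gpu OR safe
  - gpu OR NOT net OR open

open=F, power=F, cold=T, safe=T, ready=T, gpu=T, hot=T, net=T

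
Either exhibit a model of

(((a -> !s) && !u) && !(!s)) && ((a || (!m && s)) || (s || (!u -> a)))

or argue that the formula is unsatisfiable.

a = False, u = False, m = False, s = True

  ((a -> !s) && !u) && !(!s) = True
    (a -> !s) && !u = True
      a -> !s = True
        !s = False
      !u = True
    !(!s) = True
      !s = False
  (a || (!m && s)) || (s || (!u -> a)) = True
    a || (!m && s) = True
      !m && s = True
        !m = True
    s || (!u -> a) = True
      !u -> a = False
        !u = True
Both conjuncts True, so the formula holds.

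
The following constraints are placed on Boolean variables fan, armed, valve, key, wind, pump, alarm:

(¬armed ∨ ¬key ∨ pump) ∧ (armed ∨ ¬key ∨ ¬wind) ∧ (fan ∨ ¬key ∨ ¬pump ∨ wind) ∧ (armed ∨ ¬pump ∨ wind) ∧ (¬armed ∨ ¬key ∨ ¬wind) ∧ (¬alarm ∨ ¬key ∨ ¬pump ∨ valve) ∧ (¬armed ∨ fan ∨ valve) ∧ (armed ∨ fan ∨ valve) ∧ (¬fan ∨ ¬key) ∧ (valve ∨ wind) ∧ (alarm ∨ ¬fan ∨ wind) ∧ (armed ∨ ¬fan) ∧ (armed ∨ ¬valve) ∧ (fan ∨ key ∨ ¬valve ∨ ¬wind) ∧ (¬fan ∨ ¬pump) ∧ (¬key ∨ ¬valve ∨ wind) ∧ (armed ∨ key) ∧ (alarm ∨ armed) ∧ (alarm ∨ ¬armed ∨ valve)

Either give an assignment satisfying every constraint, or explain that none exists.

Set fan = True.
  then (¬fan ∨ ¬key) forces key = False.
  then (armed ∨ ¬fan) forces armed = True.
  then (¬fan ∨ ¬pump) forces pump = False.
Set valve = True.
Set wind = True.
Set alarm = True.
All clauses satisfied.

fan: True, armed: True, valve: True, key: False, wind: True, pump: False, alarm: True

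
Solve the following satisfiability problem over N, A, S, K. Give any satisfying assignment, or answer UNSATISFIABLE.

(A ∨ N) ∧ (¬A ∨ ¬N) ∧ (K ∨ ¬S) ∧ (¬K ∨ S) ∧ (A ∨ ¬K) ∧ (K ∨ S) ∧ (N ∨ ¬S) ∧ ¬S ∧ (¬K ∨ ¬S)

Case S = True:
  Clause (¬S) is falsified — contradiction.
Case S = False:
  (¬K ∨ S) forces K = False.
  Clause (K ∨ S) is falsified — contradiction.
Both cases fail, so the formula is unsatisfiable.

The formula is unsatisfiable.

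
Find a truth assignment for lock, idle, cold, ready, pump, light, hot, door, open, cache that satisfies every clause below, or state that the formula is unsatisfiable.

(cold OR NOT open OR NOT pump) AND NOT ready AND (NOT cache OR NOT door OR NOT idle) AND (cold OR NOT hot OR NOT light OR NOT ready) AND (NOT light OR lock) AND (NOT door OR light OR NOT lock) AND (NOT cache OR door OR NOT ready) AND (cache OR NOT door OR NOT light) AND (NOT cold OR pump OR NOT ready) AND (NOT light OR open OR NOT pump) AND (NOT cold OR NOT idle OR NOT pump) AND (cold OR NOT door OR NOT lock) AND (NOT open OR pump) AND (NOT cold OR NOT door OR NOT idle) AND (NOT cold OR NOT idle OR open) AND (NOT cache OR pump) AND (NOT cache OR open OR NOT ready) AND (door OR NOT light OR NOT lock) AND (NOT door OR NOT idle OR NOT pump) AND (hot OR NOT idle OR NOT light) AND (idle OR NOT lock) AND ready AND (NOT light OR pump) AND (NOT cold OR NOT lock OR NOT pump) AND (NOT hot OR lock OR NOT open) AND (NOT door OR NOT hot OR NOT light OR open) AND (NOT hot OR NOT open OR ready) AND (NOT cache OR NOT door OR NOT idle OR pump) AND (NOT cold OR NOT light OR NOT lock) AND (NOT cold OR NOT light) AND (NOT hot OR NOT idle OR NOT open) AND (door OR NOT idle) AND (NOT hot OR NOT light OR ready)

Case ready = True:
  Clause (NOT ready) is falsified — contradiction.
Case ready = False:
  Clause (ready) is falsified — contradiction.
Both cases fail, so the formula is unsatisfiable.

No satisfying assignment exists.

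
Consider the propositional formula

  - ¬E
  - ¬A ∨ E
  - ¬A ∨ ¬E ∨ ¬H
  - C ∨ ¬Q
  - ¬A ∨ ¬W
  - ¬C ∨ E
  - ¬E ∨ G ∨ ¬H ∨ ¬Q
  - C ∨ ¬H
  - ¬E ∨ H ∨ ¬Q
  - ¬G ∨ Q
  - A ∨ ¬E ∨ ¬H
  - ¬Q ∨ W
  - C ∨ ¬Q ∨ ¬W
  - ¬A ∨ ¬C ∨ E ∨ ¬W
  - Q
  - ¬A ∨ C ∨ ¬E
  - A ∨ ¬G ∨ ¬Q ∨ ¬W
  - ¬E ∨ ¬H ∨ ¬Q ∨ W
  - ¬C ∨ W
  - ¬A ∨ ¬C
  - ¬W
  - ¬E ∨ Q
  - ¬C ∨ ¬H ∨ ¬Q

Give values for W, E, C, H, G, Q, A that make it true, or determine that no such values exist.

Unsatisfiable

Case E = True:
  Clause (¬E) is falsified — contradiction.
Case E = False:
  (¬A ∨ E) forces A = False.
  (¬C ∨ E) forces C = False.
  (C ∨ ¬Q) forces Q = False.
  Clause (Q) is falsified — contradiction.
Both cases fail, so the formula is unsatisfiable.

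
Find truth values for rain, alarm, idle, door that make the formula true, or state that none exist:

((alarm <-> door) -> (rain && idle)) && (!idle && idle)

Unsatisfiable — no assignment works.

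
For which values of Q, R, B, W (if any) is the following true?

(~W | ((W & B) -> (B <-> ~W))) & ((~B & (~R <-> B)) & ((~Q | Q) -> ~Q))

Q = False; R = True; B = False; W = True

  ~W | ((W & B) -> (B <-> ~W)) = True
    ~W = False
    (W & B) -> (B <-> ~W) = True
      W & B = False
      B <-> ~W = True
        ~W = False
  (~B & (~R <-> B)) & ((~Q | Q) -> ~Q) = True
    ~B & (~R <-> B) = True
      ~B = True
      ~R <-> B = True
        ~R = False
    (~Q | Q) -> ~Q = True
      ~Q | Q = True
        ~Q = True
      ~Q = True
Both conjuncts True, so the formula holds.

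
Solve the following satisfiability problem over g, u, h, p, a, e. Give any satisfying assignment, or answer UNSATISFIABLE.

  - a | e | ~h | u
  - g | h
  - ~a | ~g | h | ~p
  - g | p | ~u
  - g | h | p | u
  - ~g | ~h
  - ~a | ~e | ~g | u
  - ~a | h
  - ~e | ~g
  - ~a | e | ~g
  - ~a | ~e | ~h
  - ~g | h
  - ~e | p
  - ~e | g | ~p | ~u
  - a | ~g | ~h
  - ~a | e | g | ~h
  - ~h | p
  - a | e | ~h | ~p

Set g = False.
  then (g | h) forces h = True.
  then (~h | p) forces p = True.
Try u = True:
  (~e | g | ~p | ~u) forces e = False.
  (~a | e | g | ~h) forces a = False.
  clause (a | e | ~h | ~p) is falsified — backtrack.
So u = False.
Set a = False.
  then (a | e | ~h | u) forces e = True.
All clauses satisfied.

g=F, u=F, h=T, p=T, a=F, e=T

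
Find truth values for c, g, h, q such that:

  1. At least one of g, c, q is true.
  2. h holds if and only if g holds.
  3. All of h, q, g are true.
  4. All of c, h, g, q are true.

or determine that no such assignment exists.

c: True, g: True, h: True, q: True

  (1) {g, c, q}: 3 true — at least one ✓
  (2) h=T, g=T — same ✓
  (3) {h, q, g}: all 3 true ✓
  (4) {c, h, g, q}: all 4 true ✓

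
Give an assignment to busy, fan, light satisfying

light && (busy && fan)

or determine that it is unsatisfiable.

busy = True; fan = True; light = True

  busy && fan = True
Both conjuncts True, so the formula holds.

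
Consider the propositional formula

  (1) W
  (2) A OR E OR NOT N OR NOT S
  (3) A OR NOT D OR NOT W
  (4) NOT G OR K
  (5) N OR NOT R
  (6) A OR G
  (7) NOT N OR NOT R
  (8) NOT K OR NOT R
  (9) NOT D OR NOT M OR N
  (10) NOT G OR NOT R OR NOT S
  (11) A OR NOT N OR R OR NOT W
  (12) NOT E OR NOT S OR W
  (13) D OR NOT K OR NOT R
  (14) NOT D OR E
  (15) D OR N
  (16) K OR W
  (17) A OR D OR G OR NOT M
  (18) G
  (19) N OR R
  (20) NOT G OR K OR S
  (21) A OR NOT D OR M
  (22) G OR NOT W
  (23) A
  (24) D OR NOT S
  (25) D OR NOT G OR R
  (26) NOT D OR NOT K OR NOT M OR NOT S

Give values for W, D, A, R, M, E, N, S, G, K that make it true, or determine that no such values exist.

W=T, D=T, A=T, R=F, M=F, E=T, N=T, S=F, G=T, K=T

Unit clause (W) forces W = True.
Unit clause (G) forces G = True.
Unit clause (A) forces A = True.
In (NOT G OR K) only K is left, so K = True.
In (NOT K OR NOT R) only NOT R is left, so R = False.
In (N OR R) only N is left, so N = True.
In (D OR NOT G OR R) only D is left, so D = True.
In (NOT D OR E) only E is left, so E = True.
Set M = False.
Set S = False.
All clauses satisfied.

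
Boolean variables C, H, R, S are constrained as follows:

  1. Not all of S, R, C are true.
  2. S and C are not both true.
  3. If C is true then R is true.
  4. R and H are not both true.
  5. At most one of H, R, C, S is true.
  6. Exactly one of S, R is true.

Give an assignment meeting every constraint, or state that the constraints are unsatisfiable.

C: False, H: False, R: True, S: False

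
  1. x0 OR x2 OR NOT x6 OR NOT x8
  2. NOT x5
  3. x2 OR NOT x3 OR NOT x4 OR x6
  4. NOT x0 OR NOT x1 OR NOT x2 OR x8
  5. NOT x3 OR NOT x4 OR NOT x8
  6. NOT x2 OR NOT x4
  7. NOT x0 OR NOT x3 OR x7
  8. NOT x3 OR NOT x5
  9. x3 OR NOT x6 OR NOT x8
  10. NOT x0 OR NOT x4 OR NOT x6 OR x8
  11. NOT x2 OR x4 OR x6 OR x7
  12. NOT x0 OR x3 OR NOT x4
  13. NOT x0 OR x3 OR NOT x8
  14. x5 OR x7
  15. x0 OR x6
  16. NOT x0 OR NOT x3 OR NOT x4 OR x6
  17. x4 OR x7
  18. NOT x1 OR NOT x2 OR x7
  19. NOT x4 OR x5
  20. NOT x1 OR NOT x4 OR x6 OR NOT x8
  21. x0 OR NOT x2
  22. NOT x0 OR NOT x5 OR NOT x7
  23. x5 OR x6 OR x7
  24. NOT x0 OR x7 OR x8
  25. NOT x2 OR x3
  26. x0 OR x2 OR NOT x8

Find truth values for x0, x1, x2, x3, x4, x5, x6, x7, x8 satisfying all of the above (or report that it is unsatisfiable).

Unit clause (NOT x5) forces x5 = False.
In (x5 OR x7) only x7 is left, so x7 = True.
In (NOT x4 OR x5) only NOT x4 is left, so x4 = False.
Set x0 = True.
Set x1 = True.
Set x2 = True.
  then (NOT x0 OR NOT x1 OR NOT x2 OR x8) forces x8 = True.
  then (NOT x0 OR x3 OR NOT x8) forces x3 = True.
Set x6 = True.
All clauses satisfied.

x0=T; x1=T; x2=T; x3=T; x4=F; x5=F; x6=T; x7=T; x8=T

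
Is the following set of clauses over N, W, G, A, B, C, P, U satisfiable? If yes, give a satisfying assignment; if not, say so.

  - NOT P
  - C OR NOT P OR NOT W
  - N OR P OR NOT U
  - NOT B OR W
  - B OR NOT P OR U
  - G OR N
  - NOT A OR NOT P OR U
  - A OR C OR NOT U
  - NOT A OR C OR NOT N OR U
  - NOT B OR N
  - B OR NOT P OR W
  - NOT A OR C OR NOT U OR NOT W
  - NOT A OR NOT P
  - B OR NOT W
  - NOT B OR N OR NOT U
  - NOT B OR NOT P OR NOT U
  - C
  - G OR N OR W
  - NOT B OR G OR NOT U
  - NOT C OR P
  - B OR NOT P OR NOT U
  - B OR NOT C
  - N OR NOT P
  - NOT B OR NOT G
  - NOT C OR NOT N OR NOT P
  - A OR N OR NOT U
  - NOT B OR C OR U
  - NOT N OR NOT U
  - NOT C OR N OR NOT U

Case C = True:
  (NOT P) forces P = False.
  Clause (NOT C OR P) is falsified — contradiction.
Case C = False:
  Clause (C) is falsified — contradiction.
Both cases fail, so the formula is unsatisfiable.

Unsatisfiable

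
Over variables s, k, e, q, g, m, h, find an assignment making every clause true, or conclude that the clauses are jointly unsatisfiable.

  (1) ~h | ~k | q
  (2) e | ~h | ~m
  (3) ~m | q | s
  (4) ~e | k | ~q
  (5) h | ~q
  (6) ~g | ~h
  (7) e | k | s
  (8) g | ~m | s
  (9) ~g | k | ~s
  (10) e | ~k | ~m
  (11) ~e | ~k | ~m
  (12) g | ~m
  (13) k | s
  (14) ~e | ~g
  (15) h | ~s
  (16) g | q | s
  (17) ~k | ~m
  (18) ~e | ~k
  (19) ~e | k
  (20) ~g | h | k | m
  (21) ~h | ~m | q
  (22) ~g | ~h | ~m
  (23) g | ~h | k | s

Set s = False.
  then (k | s) forces k = True.
  then (~k | ~m) forces m = False.
  then (~e | ~k) forces e = False.
Set q = False.
  then (~h | ~k | q) forces h = False.
  then (g | q | s) forces g = True.
All clauses satisfied.

s: False; k: True; e: False; q: False; g: True; m: False; h: False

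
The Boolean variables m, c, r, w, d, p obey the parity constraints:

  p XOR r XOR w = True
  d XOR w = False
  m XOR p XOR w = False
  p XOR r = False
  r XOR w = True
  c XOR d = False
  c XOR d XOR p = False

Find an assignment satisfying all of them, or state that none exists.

m = True, c = True, r = False, w = True, d = True, p = False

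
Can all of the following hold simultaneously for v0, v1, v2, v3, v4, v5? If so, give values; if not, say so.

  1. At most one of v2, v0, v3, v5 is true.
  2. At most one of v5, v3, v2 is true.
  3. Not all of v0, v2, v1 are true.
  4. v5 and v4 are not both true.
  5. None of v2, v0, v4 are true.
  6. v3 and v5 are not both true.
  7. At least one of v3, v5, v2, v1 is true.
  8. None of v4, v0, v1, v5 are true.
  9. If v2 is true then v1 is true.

v0 = False; v1 = False; v2 = False; v3 = True; v4 = False; v5 = False

  (1) {v2, v0, v3, v5}: 1 true — at most one ✓
  (2) {v5, v3, v2}: 1 true — at most one ✓
  (3) {v0, v2, v1}: 0/3 true — not all ✓
  (4) v5=F, v4=F — not both ✓
  (5) {v2, v0, v4}: 0 true — none ✓
  (6) v3=T, v5=F — not both ✓
  (7) {v3, v5, v2, v1}: 1 true — at least one ✓
  (8) {v4, v0, v1, v5}: 0 true — none ✓
  (9) v2=F ⇒ v1: vacuous ✓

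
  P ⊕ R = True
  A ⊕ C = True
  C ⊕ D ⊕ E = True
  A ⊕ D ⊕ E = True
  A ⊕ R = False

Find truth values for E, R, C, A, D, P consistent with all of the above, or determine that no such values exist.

The formula is unsatisfiable.

Adding constraints 2, 3, 4 mod 2: every variable appears an even number of times on the left, so the left side is 0.
But the right sides sum to 1 (mod 2). 0 ≠ 1 — the system is inconsistent.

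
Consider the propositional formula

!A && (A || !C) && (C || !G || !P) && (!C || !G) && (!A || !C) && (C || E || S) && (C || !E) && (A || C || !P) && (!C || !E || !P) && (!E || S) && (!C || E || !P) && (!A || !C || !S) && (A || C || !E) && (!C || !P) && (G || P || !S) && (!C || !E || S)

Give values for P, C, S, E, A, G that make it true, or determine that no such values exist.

P = False, C = False, S = True, E = False, A = False, G = True

Unit clause (!A) forces A = False.
In (A || !C) only !C is left, so C = False.
In (C || !E) only !E is left, so E = False.
In (A || C || !P) only !P is left, so P = False.
In (C || E || S) only S is left, so S = True.
In (G || P || !S) only G is left, so G = True.
All clauses satisfied.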